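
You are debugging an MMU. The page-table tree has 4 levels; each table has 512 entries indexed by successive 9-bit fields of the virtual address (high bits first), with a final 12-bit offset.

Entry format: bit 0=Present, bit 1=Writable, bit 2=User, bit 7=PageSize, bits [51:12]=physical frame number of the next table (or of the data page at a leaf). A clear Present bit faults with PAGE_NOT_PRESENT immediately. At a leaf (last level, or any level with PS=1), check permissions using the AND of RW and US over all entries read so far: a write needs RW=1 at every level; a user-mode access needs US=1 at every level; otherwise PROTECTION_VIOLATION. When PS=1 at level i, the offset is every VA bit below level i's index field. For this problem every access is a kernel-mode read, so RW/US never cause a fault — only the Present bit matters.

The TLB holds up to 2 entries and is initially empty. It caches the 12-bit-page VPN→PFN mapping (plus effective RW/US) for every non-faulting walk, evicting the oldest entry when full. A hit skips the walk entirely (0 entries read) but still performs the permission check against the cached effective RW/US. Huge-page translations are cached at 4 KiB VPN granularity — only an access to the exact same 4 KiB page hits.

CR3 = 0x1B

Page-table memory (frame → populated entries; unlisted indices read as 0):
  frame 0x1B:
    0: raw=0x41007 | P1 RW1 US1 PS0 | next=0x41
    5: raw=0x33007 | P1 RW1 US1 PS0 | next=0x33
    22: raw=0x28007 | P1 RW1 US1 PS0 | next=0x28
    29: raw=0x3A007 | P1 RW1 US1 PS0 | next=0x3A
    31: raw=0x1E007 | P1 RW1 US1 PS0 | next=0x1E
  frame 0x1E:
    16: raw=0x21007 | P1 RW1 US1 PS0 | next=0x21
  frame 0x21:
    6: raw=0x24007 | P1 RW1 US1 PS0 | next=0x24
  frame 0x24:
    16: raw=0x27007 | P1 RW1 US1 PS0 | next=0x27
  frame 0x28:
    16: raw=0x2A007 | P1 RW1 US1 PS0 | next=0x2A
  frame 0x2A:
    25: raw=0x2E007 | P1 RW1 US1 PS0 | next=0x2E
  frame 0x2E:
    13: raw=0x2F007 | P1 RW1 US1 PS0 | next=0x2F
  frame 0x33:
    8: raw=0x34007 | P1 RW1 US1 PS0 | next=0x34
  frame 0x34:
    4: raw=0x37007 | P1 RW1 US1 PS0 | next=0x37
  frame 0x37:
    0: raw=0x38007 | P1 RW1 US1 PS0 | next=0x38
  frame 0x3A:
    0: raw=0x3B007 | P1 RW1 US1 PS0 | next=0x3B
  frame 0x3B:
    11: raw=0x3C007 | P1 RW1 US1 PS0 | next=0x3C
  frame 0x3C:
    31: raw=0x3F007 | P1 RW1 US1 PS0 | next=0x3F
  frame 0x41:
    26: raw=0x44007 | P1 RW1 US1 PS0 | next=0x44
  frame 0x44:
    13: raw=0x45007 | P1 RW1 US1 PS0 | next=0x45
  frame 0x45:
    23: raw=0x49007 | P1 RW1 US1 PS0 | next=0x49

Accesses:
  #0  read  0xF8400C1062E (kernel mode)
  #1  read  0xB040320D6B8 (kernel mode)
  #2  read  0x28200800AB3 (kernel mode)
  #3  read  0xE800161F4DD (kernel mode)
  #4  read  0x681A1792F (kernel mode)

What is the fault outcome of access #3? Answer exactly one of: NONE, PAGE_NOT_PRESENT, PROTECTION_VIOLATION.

Walk each access:
#0 VA=0xF8400C1062E (r,kernel):
  L0: frame=0x1B idx=31 entry=0x1E007 [P=1 RW=1 US=1 PS=0]
  L1: frame=0x1E idx=16 entry=0x21007 [P=1 RW=1 US=1 PS=0]
  L2: frame=0x21 idx=6 entry=0x24007 [P=1 RW=1 US=1 PS=0]
  L3: frame=0x24 idx=16 entry=0x27007 [P=1 RW=1 US=1 PS=0]
  ✓ 0x2762E  — 4 lookups
#1 VA=0xB040320D6B8 (r,kernel):
  L0: frame=0x1B idx=22 entry=0x28007 [P=1 RW=1 US=1 PS=0]
  L1: frame=0x28 idx=16 entry=0x2A007 [P=1 RW=1 US=1 PS=0]
  L2: frame=0x2A idx=25 entry=0x2E007 [P=1 RW=1 US=1 PS=0]
  L3: frame=0x2E idx=13 entry=0x2F007 [P=1 RW=1 US=1 PS=0]
  ✓ 0x2F6B8  — 4 lookups
#2 VA=0x28200800AB3 (r,kernel):
  L0: frame=0x1B idx=5 entry=0x33007 [P=1 RW=1 US=1 PS=0]
  L1: frame=0x33 idx=8 entry=0x34007 [P=1 RW=1 US=1 PS=0]
  L2: frame=0x34 idx=4 entry=0x37007 [P=1 RW=1 US=1 PS=0]
  L3: frame=0x37 idx=0 entry=0x38007 [P=1 RW=1 US=1 PS=0]
  ✓ 0x38AB3  — 4 lookups
#3 VA=0xE800161F4DD (r,kernel):
  L0: frame=0x1B idx=29 entry=0x3A007 [P=1 RW=1 US=1 PS=0]
  L1: frame=0x3A idx=0 entry=0x3B007 [P=1 RW=1 US=1 PS=0]
  L2: frame=0x3B idx=11 entry=0x3C007 [P=1 RW=1 US=1 PS=0]
  L3: frame=0x3C idx=31 entry=0x3F007 [P=1 RW=1 US=1 PS=0]
  ✓ 0x3F4DD  — 4 lookups
#4 VA=0x681A1792F (r,kernel):
  L0: frame=0x1B idx=0 entry=0x41007 [P=1 RW=1 US=1 PS=0]
  L1: frame=0x41 idx=26 entry=0x44007 [P=1 RW=1 US=1 PS=0]
  L2: frame=0x44 idx=13 entry=0x45007 [P=1 RW=1 US=1 PS=0]
  L3: frame=0x45 idx=23 entry=0x49007 [P=1 RW=1 US=1 PS=0]
  ✓ 0x4992F  — 4 lookups

Access #3 fault: NONE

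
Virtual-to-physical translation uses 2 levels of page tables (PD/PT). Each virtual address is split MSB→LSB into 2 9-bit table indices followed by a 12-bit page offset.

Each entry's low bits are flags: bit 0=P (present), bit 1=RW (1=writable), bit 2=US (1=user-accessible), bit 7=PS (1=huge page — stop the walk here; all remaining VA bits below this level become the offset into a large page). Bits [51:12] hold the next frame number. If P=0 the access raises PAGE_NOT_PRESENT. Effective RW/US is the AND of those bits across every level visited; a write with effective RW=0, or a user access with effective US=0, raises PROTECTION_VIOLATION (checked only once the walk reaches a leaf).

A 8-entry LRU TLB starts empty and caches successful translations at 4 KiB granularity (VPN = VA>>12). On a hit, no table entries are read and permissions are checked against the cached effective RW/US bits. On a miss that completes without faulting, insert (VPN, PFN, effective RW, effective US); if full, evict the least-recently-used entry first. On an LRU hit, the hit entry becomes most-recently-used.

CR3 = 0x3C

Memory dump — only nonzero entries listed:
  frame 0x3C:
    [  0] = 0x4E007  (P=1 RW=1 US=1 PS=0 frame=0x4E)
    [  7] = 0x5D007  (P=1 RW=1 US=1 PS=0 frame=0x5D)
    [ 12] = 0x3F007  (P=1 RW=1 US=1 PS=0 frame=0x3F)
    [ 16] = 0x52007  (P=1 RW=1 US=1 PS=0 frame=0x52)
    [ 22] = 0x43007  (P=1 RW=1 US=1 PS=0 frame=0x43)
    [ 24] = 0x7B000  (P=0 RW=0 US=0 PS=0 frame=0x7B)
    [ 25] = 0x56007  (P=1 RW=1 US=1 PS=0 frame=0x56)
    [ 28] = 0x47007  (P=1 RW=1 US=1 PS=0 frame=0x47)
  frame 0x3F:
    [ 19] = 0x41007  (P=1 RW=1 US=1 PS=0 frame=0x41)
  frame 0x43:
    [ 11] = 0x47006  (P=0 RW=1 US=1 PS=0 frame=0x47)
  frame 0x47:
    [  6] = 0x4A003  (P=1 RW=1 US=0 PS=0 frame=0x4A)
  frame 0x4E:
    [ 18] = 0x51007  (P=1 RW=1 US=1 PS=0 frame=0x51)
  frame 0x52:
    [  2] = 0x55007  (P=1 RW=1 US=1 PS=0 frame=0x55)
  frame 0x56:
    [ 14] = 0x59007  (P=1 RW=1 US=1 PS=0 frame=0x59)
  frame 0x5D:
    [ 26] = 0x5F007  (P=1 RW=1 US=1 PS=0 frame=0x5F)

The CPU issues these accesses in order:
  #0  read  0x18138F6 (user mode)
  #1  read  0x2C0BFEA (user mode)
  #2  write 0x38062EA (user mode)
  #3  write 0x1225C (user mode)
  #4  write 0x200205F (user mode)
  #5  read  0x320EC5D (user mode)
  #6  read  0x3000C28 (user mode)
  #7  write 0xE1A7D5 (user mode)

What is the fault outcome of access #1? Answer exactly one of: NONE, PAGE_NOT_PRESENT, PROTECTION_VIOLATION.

Per-access translation:
#0 VA=0x18138F6 (r,user):
  lvl0: tbl 0x3C, slot 12 ⇒ 0x3F007 (P1/RW1/US1/PS0)
  lvl1: tbl 0x3F, slot 19 ⇒ 0x41007 (P1/RW1/US1/PS0)
  ⇒ phys 0x418F6  [2 reads]
#1 VA=0x2C0BFEA (r,user):
  lvl0: tbl 0x3C, slot 22 ⇒ 0x43007 (P1/RW1/US1/PS0)
  lvl1: tbl 0x43, slot 11 ⇒ 0x47006 (P0/RW1/US1/PS0)
  → PAGE_NOT_PRESENT  (2 entries read)
#2 VA=0x38062EA (w,user):
  lvl0: tbl 0x3C, slot 28 ⇒ 0x47007 (P1/RW1/US1/PS0)
  lvl1: tbl 0x47, slot 6 ⇒ 0x4A003 (P1/RW1/US0/PS0)
  → PROTECTION_VIOLATION  (2 entries read)
#3 VA=0x1225C (w,user):
  lvl0: tbl 0x3C, slot 0 ⇒ 0x4E007 (P1/RW1/US1/PS0)
  lvl1: tbl 0x4E, slot 18 ⇒ 0x51007 (P1/RW1/US1/PS0)
  ⇒ phys 0x5125C  [2 reads]
#4 VA=0x200205F (w,user):
  lvl0: tbl 0x3C, slot 16 ⇒ 0x52007 (P1/RW1/US1/PS0)
  lvl1: tbl 0x52, slot 2 ⇒ 0x55007 (P1/RW1/US1/PS0)
  ⇒ phys 0x5505F  [2 reads]
#5 VA=0x320EC5D (r,user):
  lvl0: tbl 0x3C, slot 25 ⇒ 0x56007 (P1/RW1/US1/PS0)
  lvl1: tbl 0x56, slot 14 ⇒ 0x59007 (P1/RW1/US1/PS0)
  ⇒ phys 0x59C5D  [2 reads]
#6 VA=0x3000C28 (r,user):
  lvl0: tbl 0x3C, slot 24 ⇒ 0x7B000 (P0/RW0/US0/PS0)
  → PAGE_NOT_PRESENT  (1 entries read)
#7 VA=0xE1A7D5 (w,user):
  lvl0: tbl 0x3C, slot 7 ⇒ 0x5D007 (P1/RW1/US1/PS0)
  lvl1: tbl 0x5D, slot 26 ⇒ 0x5F007 (P1/RW1/US1/PS0)
  ⇒ phys 0x5F7D5  [2 reads]

Access #1 fault: PAGE_NOT_PRESENT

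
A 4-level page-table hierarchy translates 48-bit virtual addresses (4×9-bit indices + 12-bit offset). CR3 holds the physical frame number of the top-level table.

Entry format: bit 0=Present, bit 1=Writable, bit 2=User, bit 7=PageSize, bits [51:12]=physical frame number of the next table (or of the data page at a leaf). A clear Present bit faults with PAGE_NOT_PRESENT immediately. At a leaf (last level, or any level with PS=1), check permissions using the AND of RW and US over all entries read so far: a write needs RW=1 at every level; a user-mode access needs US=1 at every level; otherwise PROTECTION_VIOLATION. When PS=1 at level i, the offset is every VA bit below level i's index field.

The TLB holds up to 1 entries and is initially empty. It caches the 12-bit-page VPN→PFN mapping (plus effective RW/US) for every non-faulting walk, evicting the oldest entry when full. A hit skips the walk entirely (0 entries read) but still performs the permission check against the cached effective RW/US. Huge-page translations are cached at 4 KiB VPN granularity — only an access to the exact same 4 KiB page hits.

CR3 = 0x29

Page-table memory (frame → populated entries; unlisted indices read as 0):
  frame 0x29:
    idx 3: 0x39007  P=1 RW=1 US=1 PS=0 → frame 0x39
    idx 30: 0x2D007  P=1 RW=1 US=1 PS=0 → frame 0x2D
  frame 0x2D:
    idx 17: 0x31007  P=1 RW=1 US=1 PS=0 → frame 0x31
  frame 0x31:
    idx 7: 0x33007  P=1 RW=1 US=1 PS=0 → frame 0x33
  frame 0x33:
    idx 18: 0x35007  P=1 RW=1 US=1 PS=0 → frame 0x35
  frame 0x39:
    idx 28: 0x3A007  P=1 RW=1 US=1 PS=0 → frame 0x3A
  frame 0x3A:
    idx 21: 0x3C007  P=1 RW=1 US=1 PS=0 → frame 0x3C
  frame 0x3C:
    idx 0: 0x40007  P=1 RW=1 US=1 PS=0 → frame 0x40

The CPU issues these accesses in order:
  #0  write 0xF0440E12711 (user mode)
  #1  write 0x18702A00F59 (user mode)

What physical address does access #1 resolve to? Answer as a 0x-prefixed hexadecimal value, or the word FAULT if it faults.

Walk each access:
#0 VA=0xF0440E12711 (w,user):
  L0 @0x29[30] → 0x2D007  P=1,RW=1,US=1,PS=0
  L1 @0x2D[17] → 0x31007  P=1,RW=1,US=1,PS=0
  L2 @0x31[7] → 0x33007  P=1,RW=1,US=1,PS=0
  L3 @0x33[18] → 0x35007  P=1,RW=1,US=1,PS=0
  → PA=0x35711  (4 entries read)
#1 VA=0x18702A00F59 (w,user):
  L0 @0x29[3] → 0x39007  P=1,RW=1,US=1,PS=0
  L1 @0x39[28] → 0x3A007  P=1,RW=1,US=1,PS=0
  L2 @0x3A[21] → 0x3C007  P=1,RW=1,US=1,PS=0
  L3 @0x3C[0] → 0x40007  P=1,RW=1,US=1,PS=0
  → PA=0x40F59  (4 entries read)

Access #1 PA: 0x40F59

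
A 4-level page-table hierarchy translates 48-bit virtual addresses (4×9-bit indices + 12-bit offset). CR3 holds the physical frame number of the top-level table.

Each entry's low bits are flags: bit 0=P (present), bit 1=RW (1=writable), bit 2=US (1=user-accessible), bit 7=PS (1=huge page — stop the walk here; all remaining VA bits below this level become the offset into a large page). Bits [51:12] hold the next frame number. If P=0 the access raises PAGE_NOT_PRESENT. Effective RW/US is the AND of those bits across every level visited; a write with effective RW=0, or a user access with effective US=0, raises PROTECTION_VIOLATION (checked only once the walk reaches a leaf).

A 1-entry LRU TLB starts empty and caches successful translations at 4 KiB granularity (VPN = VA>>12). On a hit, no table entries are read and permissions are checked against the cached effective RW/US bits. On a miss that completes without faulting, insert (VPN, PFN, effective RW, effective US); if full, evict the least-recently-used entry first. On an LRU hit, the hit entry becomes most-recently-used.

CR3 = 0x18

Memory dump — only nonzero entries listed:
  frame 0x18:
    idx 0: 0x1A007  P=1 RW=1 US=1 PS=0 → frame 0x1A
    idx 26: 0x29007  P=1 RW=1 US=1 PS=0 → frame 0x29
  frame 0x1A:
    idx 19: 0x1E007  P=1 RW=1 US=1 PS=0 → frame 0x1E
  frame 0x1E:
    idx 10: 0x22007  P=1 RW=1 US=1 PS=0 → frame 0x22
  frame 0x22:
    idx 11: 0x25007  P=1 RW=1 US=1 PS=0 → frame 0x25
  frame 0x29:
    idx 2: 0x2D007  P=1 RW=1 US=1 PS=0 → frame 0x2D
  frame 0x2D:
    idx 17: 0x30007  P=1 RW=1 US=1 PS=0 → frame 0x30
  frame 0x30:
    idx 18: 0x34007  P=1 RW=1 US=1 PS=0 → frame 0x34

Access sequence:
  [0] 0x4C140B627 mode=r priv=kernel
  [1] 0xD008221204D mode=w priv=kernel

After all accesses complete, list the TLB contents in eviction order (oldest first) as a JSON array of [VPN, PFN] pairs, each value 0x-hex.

Per-access translation:
#0 VA=0x4C140B627 (r,kernel):
  [0] read 0x18 idx=0: raw=0x1A007 flags P=1 W=1 U=1 S=0
  [1] read 0x1A idx=19: raw=0x1E007 flags P=1 W=1 U=1 S=0
  [2] read 0x1E idx=10: raw=0x22007 flags P=1 W=1 U=1 S=0
  [3] read 0x22 idx=11: raw=0x25007 flags P=1 W=1 U=1 S=0
  ✓ 0x25627  — 4 lookups
#1 VA=0xD008221204D (w,kernel):
  [0] read 0x18 idx=26: raw=0x29007 flags P=1 W=1 U=1 S=0
  [1] read 0x29 idx=2: raw=0x2D007 flags P=1 W=1 U=1 S=0
  [2] read 0x2D idx=17: raw=0x30007 flags P=1 W=1 U=1 S=0
  [3] read 0x30 idx=18: raw=0x34007 flags P=1 W=1 U=1 S=0
  ✓ 0x3404D  — 4 lookups

TLB: [["0xD0082212", "0x34"]]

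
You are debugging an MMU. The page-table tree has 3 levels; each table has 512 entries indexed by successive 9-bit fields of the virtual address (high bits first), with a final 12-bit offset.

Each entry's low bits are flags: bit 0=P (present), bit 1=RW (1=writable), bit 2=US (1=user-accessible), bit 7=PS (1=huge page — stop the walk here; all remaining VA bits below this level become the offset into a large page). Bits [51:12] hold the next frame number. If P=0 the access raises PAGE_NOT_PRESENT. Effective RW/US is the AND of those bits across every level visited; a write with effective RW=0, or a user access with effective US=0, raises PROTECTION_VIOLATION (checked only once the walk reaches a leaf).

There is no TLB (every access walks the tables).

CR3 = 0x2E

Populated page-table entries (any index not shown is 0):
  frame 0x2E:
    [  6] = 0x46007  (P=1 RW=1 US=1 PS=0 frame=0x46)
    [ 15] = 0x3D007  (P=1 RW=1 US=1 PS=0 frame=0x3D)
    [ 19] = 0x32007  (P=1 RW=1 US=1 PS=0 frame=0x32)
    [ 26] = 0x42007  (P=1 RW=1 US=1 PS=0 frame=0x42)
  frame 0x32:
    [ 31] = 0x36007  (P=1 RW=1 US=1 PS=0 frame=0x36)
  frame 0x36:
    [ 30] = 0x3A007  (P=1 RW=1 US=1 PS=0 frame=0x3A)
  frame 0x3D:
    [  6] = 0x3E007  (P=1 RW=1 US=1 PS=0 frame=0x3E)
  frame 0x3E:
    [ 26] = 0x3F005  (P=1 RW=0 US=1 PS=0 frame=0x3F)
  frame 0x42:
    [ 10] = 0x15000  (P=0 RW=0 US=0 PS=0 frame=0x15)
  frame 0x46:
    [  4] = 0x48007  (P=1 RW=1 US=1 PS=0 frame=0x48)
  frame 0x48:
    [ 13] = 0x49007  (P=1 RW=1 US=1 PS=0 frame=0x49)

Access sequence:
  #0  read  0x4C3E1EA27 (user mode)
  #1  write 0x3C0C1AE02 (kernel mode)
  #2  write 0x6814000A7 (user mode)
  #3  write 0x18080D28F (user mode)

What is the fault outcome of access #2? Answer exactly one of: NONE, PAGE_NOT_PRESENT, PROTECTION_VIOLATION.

Trace:
#0 VA=0x4C3E1EA27 (r,user):
  L0: frame=0x2E idx=19 entry=0x32007 [P=1 RW=1 US=1 PS=0]
  L1: frame=0x32 idx=31 entry=0x36007 [P=1 RW=1 US=1 PS=0]
  L2: frame=0x36 idx=30 entry=0x3A007 [P=1 RW=1 US=1 PS=0]
  → PA=0x3AA27  (3 entries read)
#1 VA=0x3C0C1AE02 (w,kernel):
  L0: frame=0x2E idx=15 entry=0x3D007 [P=1 RW=1 US=1 PS=0]
  L1: frame=0x3D idx=6 entry=0x3E007 [P=1 RW=1 US=1 PS=0]
  L2: frame=0x3E idx=26 entry=0x3F005 [P=1 RW=0 US=1 PS=0]
  ⇒ fault: PROTECTION_VIOLATION  — 3 lookups
#2 VA=0x6814000A7 (w,user):
  L0: frame=0x2E idx=26 entry=0x42007 [P=1 RW=1 US=1 PS=0]
  L1: frame=0x42 idx=10 entry=0x15000 [P=0 RW=0 US=0 PS=0]
  ⇒ fault: PAGE_NOT_PRESENT  — 2 lookups
#3 VA=0x18080D28F (w,user):
  L0: frame=0x2E idx=6 entry=0x46007 [P=1 RW=1 US=1 PS=0]
  L1: frame=0x46 idx=4 entry=0x48007 [P=1 RW=1 US=1 PS=0]
  L2: frame=0x48 idx=13 entry=0x49007 [P=1 RW=1 US=1 PS=0]
  → PA=0x4928F  (3 entries read)

Access #2 fault: PAGE_NOT_PRESENT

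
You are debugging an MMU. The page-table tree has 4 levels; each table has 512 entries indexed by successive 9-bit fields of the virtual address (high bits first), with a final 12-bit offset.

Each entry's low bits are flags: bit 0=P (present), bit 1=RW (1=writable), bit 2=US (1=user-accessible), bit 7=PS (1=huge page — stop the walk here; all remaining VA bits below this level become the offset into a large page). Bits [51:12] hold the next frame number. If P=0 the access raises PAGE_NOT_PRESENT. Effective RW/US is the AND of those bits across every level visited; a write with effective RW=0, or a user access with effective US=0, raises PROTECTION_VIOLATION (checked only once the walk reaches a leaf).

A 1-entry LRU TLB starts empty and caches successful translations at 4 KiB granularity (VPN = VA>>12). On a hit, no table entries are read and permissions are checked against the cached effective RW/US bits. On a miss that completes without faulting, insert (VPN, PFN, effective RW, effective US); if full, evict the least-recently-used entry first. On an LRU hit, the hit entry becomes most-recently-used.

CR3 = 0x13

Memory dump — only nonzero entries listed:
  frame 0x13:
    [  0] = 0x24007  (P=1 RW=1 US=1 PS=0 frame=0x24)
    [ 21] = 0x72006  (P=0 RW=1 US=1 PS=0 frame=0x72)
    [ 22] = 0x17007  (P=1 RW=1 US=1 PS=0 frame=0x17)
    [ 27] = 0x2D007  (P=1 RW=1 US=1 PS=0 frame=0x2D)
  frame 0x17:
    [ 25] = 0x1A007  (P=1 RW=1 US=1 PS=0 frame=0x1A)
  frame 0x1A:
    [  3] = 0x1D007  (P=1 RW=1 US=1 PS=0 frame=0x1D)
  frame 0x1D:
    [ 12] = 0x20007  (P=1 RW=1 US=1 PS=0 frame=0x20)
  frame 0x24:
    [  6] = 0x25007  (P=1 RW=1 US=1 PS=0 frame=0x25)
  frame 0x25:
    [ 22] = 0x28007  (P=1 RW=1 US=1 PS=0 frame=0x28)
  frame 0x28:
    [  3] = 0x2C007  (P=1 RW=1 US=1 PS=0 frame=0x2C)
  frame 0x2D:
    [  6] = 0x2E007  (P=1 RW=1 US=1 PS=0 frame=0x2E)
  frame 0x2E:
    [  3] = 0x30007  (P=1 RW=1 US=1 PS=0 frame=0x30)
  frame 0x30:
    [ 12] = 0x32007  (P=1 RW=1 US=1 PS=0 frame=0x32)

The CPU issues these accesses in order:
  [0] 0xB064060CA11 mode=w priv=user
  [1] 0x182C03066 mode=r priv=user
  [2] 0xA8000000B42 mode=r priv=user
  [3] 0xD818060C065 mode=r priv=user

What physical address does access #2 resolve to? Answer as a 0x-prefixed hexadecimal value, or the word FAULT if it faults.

Walk each access:
#0 VA=0xB064060CA11 (w,user):
  L0 @0x13[22] → 0x17007  P=1,RW=1,US=1,PS=0
  L1 @0x17[25] → 0x1A007  P=1,RW=1,US=1,PS=0
  L2 @0x1A[3] → 0x1D007  P=1,RW=1,US=1,PS=0
  L3 @0x1D[12] → 0x20007  P=1,RW=1,US=1,PS=0
  ✓ 0x20A11  — 4 lookups
#1 VA=0x182C03066 (r,user):
  L0 @0x13[0] → 0x24007  P=1,RW=1,US=1,PS=0
  L1 @0x24[6] → 0x25007  P=1,RW=1,US=1,PS=0
  L2 @0x25[22] → 0x28007  P=1,RW=1,US=1,PS=0
  L3 @0x28[3] → 0x2C007  P=1,RW=1,US=1,PS=0
  ✓ 0x2C066  — 4 lookups
#2 VA=0xA8000000B42 (r,user):
  L0 @0x13[21] → 0x72006  P=0,RW=1,US=1,PS=0
  → PAGE_NOT_PRESENT  (1 entries read)
#3 VA=0xD818060C065 (r,user):
  L0 @0x13[27] → 0x2D007  P=1,RW=1,US=1,PS=0
  L1 @0x2D[6] → 0x2E007  P=1,RW=1,US=1,PS=0
  L2 @0x2E[3] → 0x30007  P=1,RW=1,US=1,PS=0
  L3 @0x30[12] → 0x32007  P=1,RW=1,US=1,PS=0
  ✓ 0x32065  — 4 lookups

Access #2 PA: FAULT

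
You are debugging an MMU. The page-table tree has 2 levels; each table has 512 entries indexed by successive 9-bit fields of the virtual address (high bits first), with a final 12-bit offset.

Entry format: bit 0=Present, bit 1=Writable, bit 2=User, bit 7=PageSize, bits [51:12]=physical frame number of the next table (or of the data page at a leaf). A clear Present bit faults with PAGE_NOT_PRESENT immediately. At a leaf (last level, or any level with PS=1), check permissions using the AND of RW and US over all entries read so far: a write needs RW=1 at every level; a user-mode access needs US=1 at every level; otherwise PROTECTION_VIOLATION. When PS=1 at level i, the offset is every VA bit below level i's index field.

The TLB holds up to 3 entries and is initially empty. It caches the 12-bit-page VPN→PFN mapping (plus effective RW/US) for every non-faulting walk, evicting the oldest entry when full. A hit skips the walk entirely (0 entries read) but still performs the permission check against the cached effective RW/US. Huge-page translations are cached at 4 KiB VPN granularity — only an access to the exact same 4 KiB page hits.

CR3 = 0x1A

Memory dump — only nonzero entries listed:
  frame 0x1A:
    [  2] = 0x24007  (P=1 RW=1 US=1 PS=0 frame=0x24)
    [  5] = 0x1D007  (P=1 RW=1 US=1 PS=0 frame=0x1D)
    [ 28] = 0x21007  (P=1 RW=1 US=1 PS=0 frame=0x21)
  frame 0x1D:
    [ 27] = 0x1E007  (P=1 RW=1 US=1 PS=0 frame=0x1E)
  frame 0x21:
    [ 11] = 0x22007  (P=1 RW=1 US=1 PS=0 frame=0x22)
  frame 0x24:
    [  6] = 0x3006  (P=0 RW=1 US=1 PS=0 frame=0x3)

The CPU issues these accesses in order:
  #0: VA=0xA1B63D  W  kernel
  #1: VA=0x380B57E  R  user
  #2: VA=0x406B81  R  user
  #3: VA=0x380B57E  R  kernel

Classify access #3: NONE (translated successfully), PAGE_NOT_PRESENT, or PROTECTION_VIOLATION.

Walk each access:
#0 VA=0xA1B63D (w,kernel):
  lvl0: tbl 0x1A, slot 5 ⇒ 0x1D007 (P1/RW1/US1/PS0)
  lvl1: tbl 0x1D, slot 27 ⇒ 0x1E007 (P1/RW1/US1/PS0)
  → PA=0x1E63D  (2 entries read)
#1 VA=0x380B57E (r,user):
  lvl0: tbl 0x1A, slot 28 ⇒ 0x21007 (P1/RW1/US1/PS0)
  lvl1: tbl 0x21, slot 11 ⇒ 0x22007 (P1/RW1/US1/PS0)
  → PA=0x2257E  (2 entries read)
#2 VA=0x406B81 (r,user):
  lvl0: tbl 0x1A, slot 2 ⇒ 0x24007 (P1/RW1/US1/PS0)
  lvl1: tbl 0x24, slot 6 ⇒ 0x3006 (P0/RW1/US1/PS0)
  → PAGE_NOT_PRESENT  (2 entries read)
#3 VA=0x380B57E (r,kernel):
  TLB hit vpn=0x380B → PA=0x2257E

Access #3 fault: NONE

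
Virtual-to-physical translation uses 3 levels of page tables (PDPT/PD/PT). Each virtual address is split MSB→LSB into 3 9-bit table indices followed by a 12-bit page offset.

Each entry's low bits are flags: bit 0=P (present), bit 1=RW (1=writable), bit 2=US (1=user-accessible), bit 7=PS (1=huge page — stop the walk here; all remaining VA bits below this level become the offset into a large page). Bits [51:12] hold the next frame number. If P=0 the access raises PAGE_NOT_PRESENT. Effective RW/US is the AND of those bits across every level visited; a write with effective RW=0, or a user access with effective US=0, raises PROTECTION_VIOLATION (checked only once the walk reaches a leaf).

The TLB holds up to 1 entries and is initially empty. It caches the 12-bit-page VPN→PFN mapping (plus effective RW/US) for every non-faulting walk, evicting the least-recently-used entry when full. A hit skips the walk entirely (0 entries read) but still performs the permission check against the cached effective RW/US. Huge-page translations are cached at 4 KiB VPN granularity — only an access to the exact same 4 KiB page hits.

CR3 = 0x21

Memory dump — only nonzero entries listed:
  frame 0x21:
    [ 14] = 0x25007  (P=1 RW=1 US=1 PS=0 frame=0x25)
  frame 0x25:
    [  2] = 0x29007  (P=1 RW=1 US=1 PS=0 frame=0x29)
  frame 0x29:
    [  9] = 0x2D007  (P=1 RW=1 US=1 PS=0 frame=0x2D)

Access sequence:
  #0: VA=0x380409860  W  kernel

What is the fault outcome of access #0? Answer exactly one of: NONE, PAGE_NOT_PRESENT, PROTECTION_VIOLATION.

Per-access translation:
#0 VA=0x380409860 (w,kernel):
  [0] read 0x21 idx=14: raw=0x25007 flags P=1 W=1 U=1 S=0
  [1] read 0x25 idx=2: raw=0x29007 flags P=1 W=1 U=1 S=0
  [2] read 0x29 idx=9: raw=0x2D007 flags P=1 W=1 U=1 S=0
  ⇒ phys 0x2D860  [3 reads]

Access #0 fault: NONE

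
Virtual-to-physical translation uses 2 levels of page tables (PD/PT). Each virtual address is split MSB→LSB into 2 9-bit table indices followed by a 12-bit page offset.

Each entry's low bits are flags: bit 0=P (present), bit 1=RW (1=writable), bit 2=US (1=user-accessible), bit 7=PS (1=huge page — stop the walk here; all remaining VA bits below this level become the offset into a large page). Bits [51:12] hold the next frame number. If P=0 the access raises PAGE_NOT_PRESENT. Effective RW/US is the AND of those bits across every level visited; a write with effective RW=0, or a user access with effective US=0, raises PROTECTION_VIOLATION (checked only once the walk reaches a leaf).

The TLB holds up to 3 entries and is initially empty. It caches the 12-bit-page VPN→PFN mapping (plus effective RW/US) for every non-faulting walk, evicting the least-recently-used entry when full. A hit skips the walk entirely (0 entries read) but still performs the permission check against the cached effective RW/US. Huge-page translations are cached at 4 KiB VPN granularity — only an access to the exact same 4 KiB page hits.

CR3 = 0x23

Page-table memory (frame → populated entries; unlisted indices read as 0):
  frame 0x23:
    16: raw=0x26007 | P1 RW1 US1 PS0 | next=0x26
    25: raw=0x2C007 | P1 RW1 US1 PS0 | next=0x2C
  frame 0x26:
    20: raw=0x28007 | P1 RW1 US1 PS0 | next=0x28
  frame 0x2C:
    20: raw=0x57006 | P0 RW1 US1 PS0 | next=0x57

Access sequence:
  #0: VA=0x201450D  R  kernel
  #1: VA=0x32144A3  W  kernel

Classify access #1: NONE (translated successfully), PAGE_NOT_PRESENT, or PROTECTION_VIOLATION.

Trace:
#0 VA=0x201450D (r,kernel):
  lvl0: tbl 0x23, slot 16 ⇒ 0x26007 (P1/RW1/US1/PS0)
  lvl1: tbl 0x26, slot 20 ⇒ 0x28007 (P1/RW1/US1/PS0)
  → PA=0x2850D  (2 entries read)
#1 VA=0x32144A3 (w,kernel):
  lvl0: tbl 0x23, slot 25 ⇒ 0x2C007 (P1/RW1/US1/PS0)
  lvl1: tbl 0x2C, slot 20 ⇒ 0x57006 (P0/RW1/US1/PS0)
  ✗ PAGE_NOT_PRESENT  [2 reads]

Access #1 fault: PAGE_NOT_PRESENT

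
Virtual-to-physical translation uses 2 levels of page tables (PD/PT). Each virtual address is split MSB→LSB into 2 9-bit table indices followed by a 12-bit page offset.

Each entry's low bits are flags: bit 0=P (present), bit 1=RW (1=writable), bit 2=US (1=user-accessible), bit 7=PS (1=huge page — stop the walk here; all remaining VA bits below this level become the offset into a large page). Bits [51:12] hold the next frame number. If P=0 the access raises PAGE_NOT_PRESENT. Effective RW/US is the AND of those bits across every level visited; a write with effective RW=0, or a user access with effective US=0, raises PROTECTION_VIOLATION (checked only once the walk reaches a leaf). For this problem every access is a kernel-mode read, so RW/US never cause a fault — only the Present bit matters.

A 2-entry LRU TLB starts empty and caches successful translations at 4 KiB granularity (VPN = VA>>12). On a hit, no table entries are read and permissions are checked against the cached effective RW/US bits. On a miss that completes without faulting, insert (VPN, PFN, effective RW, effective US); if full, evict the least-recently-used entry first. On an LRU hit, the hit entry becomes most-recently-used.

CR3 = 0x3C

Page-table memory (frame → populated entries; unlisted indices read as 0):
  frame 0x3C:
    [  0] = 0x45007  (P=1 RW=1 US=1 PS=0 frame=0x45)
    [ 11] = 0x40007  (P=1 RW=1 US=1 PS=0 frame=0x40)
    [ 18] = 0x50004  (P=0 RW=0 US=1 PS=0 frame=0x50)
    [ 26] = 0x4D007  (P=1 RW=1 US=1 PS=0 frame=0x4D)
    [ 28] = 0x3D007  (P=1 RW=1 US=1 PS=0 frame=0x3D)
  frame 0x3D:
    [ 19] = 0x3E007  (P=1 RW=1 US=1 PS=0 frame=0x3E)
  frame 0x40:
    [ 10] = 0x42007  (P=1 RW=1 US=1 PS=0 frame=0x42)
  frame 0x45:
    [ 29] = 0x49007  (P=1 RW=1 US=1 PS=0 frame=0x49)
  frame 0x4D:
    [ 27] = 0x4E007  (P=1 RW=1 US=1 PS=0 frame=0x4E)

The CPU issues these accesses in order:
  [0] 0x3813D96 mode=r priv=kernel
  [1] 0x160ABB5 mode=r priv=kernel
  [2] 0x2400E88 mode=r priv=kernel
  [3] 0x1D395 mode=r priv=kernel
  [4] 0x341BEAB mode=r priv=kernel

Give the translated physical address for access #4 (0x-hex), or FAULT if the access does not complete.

Per-access translation:
#0 VA=0x3813D96 (r,kernel):
  L0: frame=0x3C idx=28 entry=0x3D007 [P=1 RW=1 US=1 PS=0]
  L1: frame=0x3D idx=19 entry=0x3E007 [P=1 RW=1 US=1 PS=0]
  ⇒ phys 0x3ED96  [2 reads]
#1 VA=0x160ABB5 (r,kernel):
  L0: frame=0x3C idx=11 entry=0x40007 [P=1 RW=1 US=1 PS=0]
  L1: frame=0x40 idx=10 entry=0x42007 [P=1 RW=1 US=1 PS=0]
  ⇒ phys 0x42BB5  [2 reads]
#2 VA=0x2400E88 (r,kernel):
  L0: frame=0x3C idx=18 entry=0x50004 [P=0 RW=0 US=1 PS=0]
  ✗ PAGE_NOT_PRESENT  [1 reads]
#3 VA=0x1D395 (r,kernel):
  L0: frame=0x3C idx=0 entry=0x45007 [P=1 RW=1 US=1 PS=0]
  L1: frame=0x45 idx=29 entry=0x49007 [P=1 RW=1 US=1 PS=0]
  ⇒ phys 0x49395  [2 reads]
#4 VA=0x341BEAB (r,kernel):
  L0: frame=0x3C idx=26 entry=0x4D007 [P=1 RW=1 US=1 PS=0]
  L1: frame=0x4D idx=27 entry=0x4E007 [P=1 RW=1 US=1 PS=0]
  ⇒ phys 0x4EEAB  [2 reads]

Access #4 PA: 0x4EEAB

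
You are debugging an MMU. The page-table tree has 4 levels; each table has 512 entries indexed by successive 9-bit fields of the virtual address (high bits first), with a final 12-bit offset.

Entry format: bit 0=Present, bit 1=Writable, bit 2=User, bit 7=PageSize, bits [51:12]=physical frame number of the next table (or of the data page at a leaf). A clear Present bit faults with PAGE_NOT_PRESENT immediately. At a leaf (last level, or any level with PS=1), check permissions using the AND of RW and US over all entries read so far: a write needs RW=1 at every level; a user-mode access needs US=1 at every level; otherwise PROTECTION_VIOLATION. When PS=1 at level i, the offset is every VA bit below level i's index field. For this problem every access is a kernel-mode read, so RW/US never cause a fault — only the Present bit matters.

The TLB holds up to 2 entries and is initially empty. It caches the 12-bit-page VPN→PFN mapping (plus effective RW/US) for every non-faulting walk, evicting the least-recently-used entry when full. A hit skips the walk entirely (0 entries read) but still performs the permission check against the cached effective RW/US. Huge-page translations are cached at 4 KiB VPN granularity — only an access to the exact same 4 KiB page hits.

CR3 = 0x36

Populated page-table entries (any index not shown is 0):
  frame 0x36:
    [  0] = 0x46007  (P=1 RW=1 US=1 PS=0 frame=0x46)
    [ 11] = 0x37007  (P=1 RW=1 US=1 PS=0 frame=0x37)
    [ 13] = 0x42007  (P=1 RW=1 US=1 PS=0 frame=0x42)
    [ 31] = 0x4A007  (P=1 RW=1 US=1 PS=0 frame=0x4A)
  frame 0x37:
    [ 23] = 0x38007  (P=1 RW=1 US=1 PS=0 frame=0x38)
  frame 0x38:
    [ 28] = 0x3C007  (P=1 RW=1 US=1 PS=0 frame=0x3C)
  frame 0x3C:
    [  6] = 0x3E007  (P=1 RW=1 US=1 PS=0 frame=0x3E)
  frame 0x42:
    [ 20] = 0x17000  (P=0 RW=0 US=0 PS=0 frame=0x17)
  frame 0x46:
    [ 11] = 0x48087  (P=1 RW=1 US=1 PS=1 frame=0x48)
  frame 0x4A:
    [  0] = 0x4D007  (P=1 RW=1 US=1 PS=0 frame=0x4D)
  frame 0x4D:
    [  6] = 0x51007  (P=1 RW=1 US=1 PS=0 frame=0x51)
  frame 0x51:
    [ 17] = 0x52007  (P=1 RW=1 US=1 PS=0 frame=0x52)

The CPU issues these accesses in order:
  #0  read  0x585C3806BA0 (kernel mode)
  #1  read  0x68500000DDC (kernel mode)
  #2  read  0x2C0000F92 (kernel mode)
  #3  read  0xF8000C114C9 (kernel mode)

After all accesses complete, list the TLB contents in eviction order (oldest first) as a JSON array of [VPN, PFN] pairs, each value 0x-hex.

Walk each access:
#0 VA=0x585C3806BA0 (r,kernel):
  lvl0: tbl 0x36, slot 11 ⇒ 0x37007 (P1/RW1/US1/PS0)
  lvl1: tbl 0x37, slot 23 ⇒ 0x38007 (P1/RW1/US1/PS0)
  lvl2: tbl 0x38, slot 28 ⇒ 0x3C007 (P1/RW1/US1/PS0)
  lvl3: tbl 0x3C, slot 6 ⇒ 0x3E007 (P1/RW1/US1/PS0)
  → PA=0x3EBA0  (4 entries read)
#1 VA=0x68500000DDC (r,kernel):
  lvl0: tbl 0x36, slot 13 ⇒ 0x42007 (P1/RW1/US1/PS0)
  lvl1: tbl 0x42, slot 20 ⇒ 0x17000 (P0/RW0/US0/PS0)
  ✗ PAGE_NOT_PRESENT  [2 reads]
#2 VA=0x2C0000F92 (r,kernel):
  lvl0: tbl 0x36, slot 0 ⇒ 0x46007 (P1/RW1/US1/PS0)
  lvl1: tbl 0x46, slot 11 ⇒ 0x48087 (P1/RW1/US1/PS1)
  → PA=0x48F92 (huge @L1)  (2 entries read)
#3 VA=0xF8000C114C9 (r,kernel):
  lvl0: tbl 0x36, slot 31 ⇒ 0x4A007 (P1/RW1/US1/PS0)
  lvl1: tbl 0x4A, slot 0 ⇒ 0x4D007 (P1/RW1/US1/PS0)
  lvl2: tbl 0x4D, slot 6 ⇒ 0x51007 (P1/RW1/US1/PS0)
  lvl3: tbl 0x51, slot 17 ⇒ 0x52007 (P1/RW1/US1/PS0)
  → PA=0x524C9  (4 entries read)

TLB: [["0x2C0000", "0x48"], ["0xF8000C11", "0x52"]]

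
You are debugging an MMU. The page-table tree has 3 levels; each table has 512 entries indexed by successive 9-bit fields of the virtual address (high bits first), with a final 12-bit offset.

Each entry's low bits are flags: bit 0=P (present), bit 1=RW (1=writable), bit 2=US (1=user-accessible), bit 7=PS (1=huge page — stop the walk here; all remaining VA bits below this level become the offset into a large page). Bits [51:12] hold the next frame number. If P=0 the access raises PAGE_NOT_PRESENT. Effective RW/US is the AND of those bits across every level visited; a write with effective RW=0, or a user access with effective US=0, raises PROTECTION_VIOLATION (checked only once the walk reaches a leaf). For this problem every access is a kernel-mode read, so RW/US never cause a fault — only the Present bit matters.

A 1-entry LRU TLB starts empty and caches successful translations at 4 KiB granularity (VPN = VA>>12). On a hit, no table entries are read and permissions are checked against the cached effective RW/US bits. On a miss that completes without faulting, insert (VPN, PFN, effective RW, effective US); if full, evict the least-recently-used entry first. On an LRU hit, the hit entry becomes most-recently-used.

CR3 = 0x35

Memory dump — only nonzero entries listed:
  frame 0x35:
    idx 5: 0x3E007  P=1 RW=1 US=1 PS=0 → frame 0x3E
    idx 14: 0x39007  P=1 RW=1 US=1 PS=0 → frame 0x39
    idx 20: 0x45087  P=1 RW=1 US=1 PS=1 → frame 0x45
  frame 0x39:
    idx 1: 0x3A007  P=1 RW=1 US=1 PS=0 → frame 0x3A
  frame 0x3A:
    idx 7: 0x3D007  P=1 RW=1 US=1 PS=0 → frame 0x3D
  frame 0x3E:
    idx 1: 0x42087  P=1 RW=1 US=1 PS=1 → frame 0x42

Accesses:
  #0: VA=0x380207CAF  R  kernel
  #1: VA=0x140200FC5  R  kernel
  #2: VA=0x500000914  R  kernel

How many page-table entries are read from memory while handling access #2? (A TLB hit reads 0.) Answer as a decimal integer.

Trace:
#0 VA=0x380207CAF (r,kernel):
  lvl0: tbl 0x35, slot 14 ⇒ 0x39007 (P1/RW1/US1/PS0)
  lvl1: tbl 0x39, slot 1 ⇒ 0x3A007 (P1/RW1/US1/PS0)
  lvl2: tbl 0x3A, slot 7 ⇒ 0x3D007 (P1/RW1/US1/PS0)
  ⇒ phys 0x3DCAF  [3 reads]
#1 VA=0x140200FC5 (r,kernel):
  lvl0: tbl 0x35, slot 5 ⇒ 0x3E007 (P1/RW1/US1/PS0)
  lvl1: tbl 0x3E, slot 1 ⇒ 0x42087 (P1/RW1/US1/PS1)
  ⇒ phys 0x42FC5 (huge @L1)  [2 reads]
#2 VA=0x500000914 (r,kernel):
  lvl0: tbl 0x35, slot 20 ⇒ 0x45087 (P1/RW1/US1/PS1)
  ⇒ phys 0x45914 (huge @L0)  [1 reads]

Entries read for #2: 1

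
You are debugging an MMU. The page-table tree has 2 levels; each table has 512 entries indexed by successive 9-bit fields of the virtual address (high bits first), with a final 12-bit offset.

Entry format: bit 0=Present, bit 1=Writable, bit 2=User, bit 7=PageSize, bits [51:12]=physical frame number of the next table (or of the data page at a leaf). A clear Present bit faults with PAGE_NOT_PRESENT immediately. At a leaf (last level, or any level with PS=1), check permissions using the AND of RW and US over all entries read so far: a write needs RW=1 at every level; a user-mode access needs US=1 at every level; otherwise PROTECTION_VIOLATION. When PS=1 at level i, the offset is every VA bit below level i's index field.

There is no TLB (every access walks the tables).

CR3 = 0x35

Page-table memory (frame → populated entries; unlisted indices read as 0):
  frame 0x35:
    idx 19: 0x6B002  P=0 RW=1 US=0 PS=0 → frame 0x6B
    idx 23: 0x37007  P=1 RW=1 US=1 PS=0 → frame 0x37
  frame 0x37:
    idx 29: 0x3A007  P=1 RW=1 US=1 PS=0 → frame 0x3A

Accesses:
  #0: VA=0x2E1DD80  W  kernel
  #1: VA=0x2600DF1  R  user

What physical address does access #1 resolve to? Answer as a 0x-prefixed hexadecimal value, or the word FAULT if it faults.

Walk each access:
#0 VA=0x2E1DD80 (w,kernel):
  lvl0: tbl 0x35, slot 23 ⇒ 0x37007 (P1/RW1/US1/PS0)
  lvl1: tbl 0x37, slot 29 ⇒ 0x3A007 (P1/RW1/US1/PS0)
  → PA=0x3AD80  (2 entries read)
#1 VA=0x2600DF1 (r,user):
  lvl0: tbl 0x35, slot 19 ⇒ 0x6B002 (P0/RW1/US0/PS0)
  → PAGE_NOT_PRESENT  (1 entries read)

Access #1 PA: FAULT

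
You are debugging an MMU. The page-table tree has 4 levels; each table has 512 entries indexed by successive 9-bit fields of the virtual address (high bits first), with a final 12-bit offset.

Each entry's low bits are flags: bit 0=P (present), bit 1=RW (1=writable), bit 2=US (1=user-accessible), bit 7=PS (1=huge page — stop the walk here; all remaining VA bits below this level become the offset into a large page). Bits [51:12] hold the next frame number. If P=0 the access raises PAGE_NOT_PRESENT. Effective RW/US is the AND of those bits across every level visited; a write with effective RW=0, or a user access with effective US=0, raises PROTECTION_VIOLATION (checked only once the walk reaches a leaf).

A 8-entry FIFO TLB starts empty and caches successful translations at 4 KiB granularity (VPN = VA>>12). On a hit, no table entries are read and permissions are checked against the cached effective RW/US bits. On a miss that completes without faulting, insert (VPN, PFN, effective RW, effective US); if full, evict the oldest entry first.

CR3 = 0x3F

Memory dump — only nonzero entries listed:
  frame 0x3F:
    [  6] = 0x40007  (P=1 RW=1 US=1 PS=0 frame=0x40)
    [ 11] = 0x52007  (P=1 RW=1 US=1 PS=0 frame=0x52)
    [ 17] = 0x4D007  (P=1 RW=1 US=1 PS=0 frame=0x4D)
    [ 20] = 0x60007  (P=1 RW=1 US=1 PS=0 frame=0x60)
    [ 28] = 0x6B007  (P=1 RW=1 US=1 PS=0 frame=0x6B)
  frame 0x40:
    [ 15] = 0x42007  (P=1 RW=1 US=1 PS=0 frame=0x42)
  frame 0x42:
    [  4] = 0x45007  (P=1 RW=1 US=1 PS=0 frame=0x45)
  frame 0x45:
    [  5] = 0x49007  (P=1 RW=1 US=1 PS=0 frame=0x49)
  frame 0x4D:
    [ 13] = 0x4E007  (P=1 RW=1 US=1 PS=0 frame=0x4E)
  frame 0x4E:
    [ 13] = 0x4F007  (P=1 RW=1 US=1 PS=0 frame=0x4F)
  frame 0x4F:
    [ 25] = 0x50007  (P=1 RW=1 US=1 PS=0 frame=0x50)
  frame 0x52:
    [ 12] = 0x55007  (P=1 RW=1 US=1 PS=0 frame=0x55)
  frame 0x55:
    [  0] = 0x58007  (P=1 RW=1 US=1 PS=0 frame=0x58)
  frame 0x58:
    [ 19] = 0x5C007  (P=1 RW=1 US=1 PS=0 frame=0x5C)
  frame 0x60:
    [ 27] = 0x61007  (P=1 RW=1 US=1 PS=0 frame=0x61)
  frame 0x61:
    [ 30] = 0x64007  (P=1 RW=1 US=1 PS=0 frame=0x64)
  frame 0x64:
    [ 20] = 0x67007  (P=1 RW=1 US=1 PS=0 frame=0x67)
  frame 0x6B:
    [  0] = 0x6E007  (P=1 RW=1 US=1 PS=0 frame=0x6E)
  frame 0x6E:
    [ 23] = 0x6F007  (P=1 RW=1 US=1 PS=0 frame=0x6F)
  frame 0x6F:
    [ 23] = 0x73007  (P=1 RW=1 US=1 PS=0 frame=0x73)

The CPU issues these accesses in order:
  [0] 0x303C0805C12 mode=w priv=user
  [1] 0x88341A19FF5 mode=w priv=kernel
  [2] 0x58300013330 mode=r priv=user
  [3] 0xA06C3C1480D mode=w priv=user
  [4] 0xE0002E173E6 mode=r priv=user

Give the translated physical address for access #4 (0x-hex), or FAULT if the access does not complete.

Walk each access:
#0 VA=0x303C0805C12 (w,user):
  L0: frame=0x3F idx=6 entry=0x40007 [P=1 RW=1 US=1 PS=0]
  L1: frame=0x40 idx=15 entry=0x42007 [P=1 RW=1 US=1 PS=0]
  L2: frame=0x42 idx=4 entry=0x45007 [P=1 RW=1 US=1 PS=0]
  L3: frame=0x45 idx=5 entry=0x49007 [P=1 RW=1 US=1 PS=0]
  ⇒ phys 0x49C12  [4 reads]
#1 VA=0x88341A19FF5 (w,kernel):
  L0: frame=0x3F idx=17 entry=0x4D007 [P=1 RW=1 US=1 PS=0]
  L1: frame=0x4D idx=13 entry=0x4E007 [P=1 RW=1 US=1 PS=0]
  L2: frame=0x4E idx=13 entry=0x4F007 [P=1 RW=1 US=1 PS=0]
  L3: frame=0x4F idx=25 entry=0x50007 [P=1 RW=1 US=1 PS=0]
  ⇒ phys 0x50FF5  [4 reads]
#2 VA=0x58300013330 (r,user):
  L0: frame=0x3F idx=11 entry=0x52007 [P=1 RW=1 US=1 PS=0]
  L1: frame=0x52 idx=12 entry=0x55007 [P=1 RW=1 US=1 PS=0]
  L2: frame=0x55 idx=0 entry=0x58007 [P=1 RW=1 US=1 PS=0]
  L3: frame=0x58 idx=19 entry=0x5C007 [P=1 RW=1 US=1 PS=0]
  ⇒ phys 0x5C330  [4 reads]
#3 VA=0xA06C3C1480D (w,user):
  L0: frame=0x3F idx=20 entry=0x60007 [P=1 RW=1 US=1 PS=0]
  L1: frame=0x60 idx=27 entry=0x61007 [P=1 RW=1 US=1 PS=0]
  L2: frame=0x61 idx=30 entry=0x64007 [P=1 RW=1 US=1 PS=0]
  L3: frame=0x64 idx=20 entry=0x67007 [P=1 RW=1 US=1 PS=0]
  ⇒ phys 0x6780D  [4 reads]
#4 VA=0xE0002E173E6 (r,user):
  L0: frame=0x3F idx=28 entry=0x6B007 [P=1 RW=1 US=1 PS=0]
  L1: frame=0x6B idx=0 entry=0x6E007 [P=1 RW=1 US=1 PS=0]
  L2: frame=0x6E idx=23 entry=0x6F007 [P=1 RW=1 US=1 PS=0]
  L3: frame=0x6F idx=23 entry=0x73007 [P=1 RW=1 US=1 PS=0]
  ⇒ phys 0x733E6  [4 reads]

Access #4 PA: 0x733E6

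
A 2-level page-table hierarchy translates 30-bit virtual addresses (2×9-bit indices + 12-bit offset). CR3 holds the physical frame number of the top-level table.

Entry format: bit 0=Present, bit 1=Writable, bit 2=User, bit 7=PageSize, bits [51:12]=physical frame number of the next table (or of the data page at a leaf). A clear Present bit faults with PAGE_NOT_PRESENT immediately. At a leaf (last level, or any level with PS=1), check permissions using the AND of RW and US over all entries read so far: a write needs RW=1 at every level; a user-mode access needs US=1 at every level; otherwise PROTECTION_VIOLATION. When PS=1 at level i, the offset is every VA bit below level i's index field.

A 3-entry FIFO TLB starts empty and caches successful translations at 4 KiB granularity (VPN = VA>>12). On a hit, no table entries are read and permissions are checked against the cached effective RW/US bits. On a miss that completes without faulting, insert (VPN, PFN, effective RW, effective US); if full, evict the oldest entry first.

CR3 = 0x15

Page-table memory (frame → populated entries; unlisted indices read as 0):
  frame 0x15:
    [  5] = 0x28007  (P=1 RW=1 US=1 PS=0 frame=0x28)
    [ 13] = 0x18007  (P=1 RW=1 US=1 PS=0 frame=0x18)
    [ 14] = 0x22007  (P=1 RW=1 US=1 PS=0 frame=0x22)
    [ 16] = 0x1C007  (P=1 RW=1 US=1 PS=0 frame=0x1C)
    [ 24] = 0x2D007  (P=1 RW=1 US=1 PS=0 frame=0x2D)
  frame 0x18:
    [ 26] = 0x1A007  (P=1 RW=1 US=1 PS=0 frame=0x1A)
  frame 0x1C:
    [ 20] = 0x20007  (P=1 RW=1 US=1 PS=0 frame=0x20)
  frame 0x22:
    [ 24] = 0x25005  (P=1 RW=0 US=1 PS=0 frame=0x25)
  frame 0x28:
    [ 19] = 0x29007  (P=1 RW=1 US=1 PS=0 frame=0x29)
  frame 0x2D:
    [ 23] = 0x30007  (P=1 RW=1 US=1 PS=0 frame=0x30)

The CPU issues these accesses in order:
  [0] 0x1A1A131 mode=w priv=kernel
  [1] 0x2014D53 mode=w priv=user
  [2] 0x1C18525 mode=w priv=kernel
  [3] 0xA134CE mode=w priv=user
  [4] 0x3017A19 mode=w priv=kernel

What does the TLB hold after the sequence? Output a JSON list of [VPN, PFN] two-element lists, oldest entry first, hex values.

Trace:
#0 VA=0x1A1A131 (w,kernel):
  lvl0: tbl 0x15, slot 13 ⇒ 0x18007 (P1/RW1/US1/PS0)
  lvl1: tbl 0x18, slot 26 ⇒ 0x1A007 (P1/RW1/US1/PS0)
  ⇒ phys 0x1A131  [2 reads]
#1 VA=0x2014D53 (w,user):
  lvl0: tbl 0x15, slot 16 ⇒ 0x1C007 (P1/RW1/US1/PS0)
  lvl1: tbl 0x1C, slot 20 ⇒ 0x20007 (P1/RW1/US1/PS0)
  ⇒ phys 0x20D53  [2 reads]
#2 VA=0x1C18525 (w,kernel):
  lvl0: tbl 0x15, slot 14 ⇒ 0x22007 (P1/RW1/US1/PS0)
  lvl1: tbl 0x22, slot 24 ⇒ 0x25005 (P1/RW0/US1/PS0)
  → PROTECTION_VIOLATION  (2 entries read)
#3 VA=0xA134CE (w,user):
  lvl0: tbl 0x15, slot 5 ⇒ 0x28007 (P1/RW1/US1/PS0)
  lvl1: tbl 0x28, slot 19 ⇒ 0x29007 (P1/RW1/US1/PS0)
  ⇒ phys 0x294CE  [2 reads]
#4 VA=0x3017A19 (w,kernel):
  lvl0: tbl 0x15, slot 24 ⇒ 0x2D007 (P1/RW1/US1/PS0)
  lvl1: tbl 0x2D, slot 23 ⇒ 0x30007 (P1/RW1/US1/PS0)
  ⇒ phys 0x30A19  [2 reads]

TLB: [["0x2014", "0x20"], ["0xA13", "0x29"], ["0x3017", "0x30"]]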